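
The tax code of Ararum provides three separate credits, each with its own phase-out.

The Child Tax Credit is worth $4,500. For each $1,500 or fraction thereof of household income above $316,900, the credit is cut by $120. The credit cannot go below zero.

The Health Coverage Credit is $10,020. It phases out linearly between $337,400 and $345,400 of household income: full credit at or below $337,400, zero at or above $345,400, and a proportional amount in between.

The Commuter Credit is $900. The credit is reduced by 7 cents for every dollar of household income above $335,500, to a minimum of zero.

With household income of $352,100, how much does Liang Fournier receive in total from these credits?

Child Tax Credit: income exceeds $316,900 by $35,200, which is 24 full-or-partial $1,500 increments; reduction = 24 × $120 = $2,880, leaving $1,620.
Health Coverage Credit: $352,100 is at or above $345,400, so the credit is $0.
Commuter Credit: 7% of the $16,600 excess over $335,500 is $1,162 ≥ base, so the credit is $0.
Total: $1,620 + $0 + $0 = $1,620.

$1,620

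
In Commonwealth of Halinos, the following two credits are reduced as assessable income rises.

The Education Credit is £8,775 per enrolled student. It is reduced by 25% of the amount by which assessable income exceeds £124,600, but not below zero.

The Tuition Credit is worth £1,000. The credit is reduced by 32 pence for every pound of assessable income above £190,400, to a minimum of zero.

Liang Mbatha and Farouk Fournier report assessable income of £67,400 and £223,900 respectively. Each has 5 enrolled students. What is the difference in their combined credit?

Liang (£67,400): Education Credit: base = 5 × £8,775 = £43,875. £67,400 is at or below the £124,600 threshold, so the full £43,875 applies. Tuition Credit: £67,400 is at or below the £190,400 threshold, so the full £1,000 applies. total £43,875 + £1,000 = £44,875
Farouk (£223,900): Education Credit: base = 5 × £8,775 = £43,875. 25% of the £99,300 excess over £124,600 is £24,825; credit = £43,875 − £24,825 = £19,050. Tuition Credit: 32% of the £33,500 excess over £190,400 is £10,720 ≥ base, so the credit is £0. total £19,050 + £0 = £19,050
Difference: |£44,875 − £19,050| = £25,825.

£25,825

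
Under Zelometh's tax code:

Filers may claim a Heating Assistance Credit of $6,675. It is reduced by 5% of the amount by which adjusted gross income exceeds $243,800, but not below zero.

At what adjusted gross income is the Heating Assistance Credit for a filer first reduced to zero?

The credit falls by 5% of each dollar above $243,800, so it reaches zero when the excess is $6,675 / 5% = $133,500: income = $243,800 + $133,500 = $377,300.

$377,300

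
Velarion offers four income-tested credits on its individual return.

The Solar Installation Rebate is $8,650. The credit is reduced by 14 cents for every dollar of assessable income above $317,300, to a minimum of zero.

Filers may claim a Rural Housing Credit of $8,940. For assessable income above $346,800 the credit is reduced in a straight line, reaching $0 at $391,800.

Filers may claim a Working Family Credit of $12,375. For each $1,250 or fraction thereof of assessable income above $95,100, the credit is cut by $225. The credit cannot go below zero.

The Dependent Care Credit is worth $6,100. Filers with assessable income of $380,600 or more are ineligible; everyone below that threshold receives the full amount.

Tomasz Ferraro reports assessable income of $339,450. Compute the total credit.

Solar Installation Rebate: 14% of the $22,150 excess over $317,300 is $3,101; credit = $8,650 − $3,101 = $5,549.
Rural Housing Credit: $339,450 is at or below the $346,800 threshold, so the full $8,940 applies.
Working Family Credit: income exceeds $95,100 by $244,350 → 196 increments × $225 = $44,100 ≥ base, so the credit is $0.
Dependent Care Credit: $339,450 is below the $380,600 cutoff, so the full $6,100 applies.
Total: $5,549 + $8,940 + $0 + $6,100 = $20,589.

$20,589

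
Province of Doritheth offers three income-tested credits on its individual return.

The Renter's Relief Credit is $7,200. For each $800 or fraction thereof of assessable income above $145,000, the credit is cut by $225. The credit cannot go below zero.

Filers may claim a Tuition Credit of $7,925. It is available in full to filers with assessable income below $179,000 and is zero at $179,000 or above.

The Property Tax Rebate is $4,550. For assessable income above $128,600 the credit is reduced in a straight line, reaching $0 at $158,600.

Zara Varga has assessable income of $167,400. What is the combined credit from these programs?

Renter's Relief Credit: income exceeds $145,000 by $22,400, which is 28 full-or-partial $800 increments; reduction = 28 × $225 = $6,300, leaving $900.
Tuition Credit: $167,400 is below the $179,000 cutoff, so the full $7,925 applies.
Property Tax Rebate: $167,400 is at or above $158,600, so the credit is $0.
Total: $900 + $7,925 + $0 = $8,825.

$8,825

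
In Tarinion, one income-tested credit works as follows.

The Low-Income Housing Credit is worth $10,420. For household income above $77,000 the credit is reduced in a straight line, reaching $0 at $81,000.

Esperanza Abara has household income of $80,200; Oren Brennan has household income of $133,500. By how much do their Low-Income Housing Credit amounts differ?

Esperanza ($80,200): Low-Income Housing Credit: $80,200 is $3,200 into a $4,000 phase-out range, leaving 800/4,000 of the credit: $10,420 × 800/4,000 = $2,084.
Oren ($133,500): Low-Income Housing Credit: $133,500 is at or above $81,000, so the credit is $0.
Difference: |$2,084 − $0| = $2,084.

$2,084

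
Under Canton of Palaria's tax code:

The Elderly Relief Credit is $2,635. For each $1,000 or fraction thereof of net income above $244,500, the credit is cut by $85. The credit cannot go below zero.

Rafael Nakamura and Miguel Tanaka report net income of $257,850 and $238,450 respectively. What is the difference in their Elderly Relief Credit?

Rafael ($257,850): Elderly Relief Credit: income exceeds $244,500 by $13,350, which is 14 full-or-partial $1,000 increments; reduction = 14 × $85 = $1,190, leaving $1,445.
Miguel ($238,450): Elderly Relief Credit: $238,450 is at or below the $244,500 threshold, so the full $2,635 applies.
Difference: |$1,445 − $2,635| = $1,190.

$1,190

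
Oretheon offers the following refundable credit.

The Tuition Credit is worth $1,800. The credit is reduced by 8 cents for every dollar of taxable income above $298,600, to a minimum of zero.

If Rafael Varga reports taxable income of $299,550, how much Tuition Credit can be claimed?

$1,724

Tuition Credit: 8% of the $950 excess over $298,600 is $76; credit = $1,800 − $76 = $1,724.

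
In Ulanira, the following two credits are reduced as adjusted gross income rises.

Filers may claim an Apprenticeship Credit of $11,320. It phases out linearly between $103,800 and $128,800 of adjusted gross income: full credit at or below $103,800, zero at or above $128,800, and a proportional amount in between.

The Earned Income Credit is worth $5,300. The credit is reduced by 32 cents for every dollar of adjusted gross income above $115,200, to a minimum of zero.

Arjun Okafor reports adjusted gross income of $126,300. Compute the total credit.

Apprenticeship Credit: $126,300 is $22,500 into a $25,000 phase-out range, leaving 2,500/25,000 of the credit: $11,320 × 2,500/25,000 = $1,132.
Earned Income Credit: 32% of the $11,100 excess over $115,200 is $3,552; credit = $5,300 − $3,552 = $1,748.
Total: $1,132 + $1,748 = $2,880.

$2,880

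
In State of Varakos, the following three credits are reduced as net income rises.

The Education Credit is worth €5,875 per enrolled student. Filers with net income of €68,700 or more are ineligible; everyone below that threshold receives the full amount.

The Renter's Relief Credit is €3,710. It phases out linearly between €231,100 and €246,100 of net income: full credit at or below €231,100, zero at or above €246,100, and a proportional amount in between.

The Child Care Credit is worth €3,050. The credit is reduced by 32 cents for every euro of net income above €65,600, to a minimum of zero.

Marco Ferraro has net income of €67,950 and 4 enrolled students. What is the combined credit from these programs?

€29,508

Education Credit: base = 4 × €5,875 = €23,500. €67,950 is below the €68,700 cutoff, so the full €23,500 applies.
Renter's Relief Credit: €67,950 is at or below the €231,100 threshold, so the full €3,710 applies.
Child Care Credit: 32% of the €2,350 excess over €65,600 is €752; credit = €3,050 − €752 = €2,298.
Total: €23,500 + €3,710 + €2,298 = €29,508.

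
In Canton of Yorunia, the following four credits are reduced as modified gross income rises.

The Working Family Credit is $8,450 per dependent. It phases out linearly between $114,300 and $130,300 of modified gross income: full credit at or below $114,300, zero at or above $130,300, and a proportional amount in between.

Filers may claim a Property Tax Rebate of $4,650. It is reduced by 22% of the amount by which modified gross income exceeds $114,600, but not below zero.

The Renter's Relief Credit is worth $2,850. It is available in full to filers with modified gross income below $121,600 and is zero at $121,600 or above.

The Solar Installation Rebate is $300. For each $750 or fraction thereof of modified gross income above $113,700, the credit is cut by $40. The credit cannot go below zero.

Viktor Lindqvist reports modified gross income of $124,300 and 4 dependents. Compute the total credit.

Working Family Credit: base = 4 × $8,450 = $33,800. $124,300 is $10,000 into a $16,000 phase-out range, leaving 6,000/16,000 of the credit: $33,800 × 6,000/16,000 = $12,675.
Property Tax Rebate: 22% of the $9,700 excess over $114,600 is $2,134; credit = $4,650 − $2,134 = $2,516.
Renter's Relief Credit: $124,300 meets or exceeds the $121,600 cutoff, so the credit is $0.
Solar Installation Rebate: income exceeds $113,700 by $10,600 → 15 increments × $40 = $600 ≥ base, so the credit is $0.
Total: $12,675 + $2,516 + $0 + $0 = $15,191.

$15,191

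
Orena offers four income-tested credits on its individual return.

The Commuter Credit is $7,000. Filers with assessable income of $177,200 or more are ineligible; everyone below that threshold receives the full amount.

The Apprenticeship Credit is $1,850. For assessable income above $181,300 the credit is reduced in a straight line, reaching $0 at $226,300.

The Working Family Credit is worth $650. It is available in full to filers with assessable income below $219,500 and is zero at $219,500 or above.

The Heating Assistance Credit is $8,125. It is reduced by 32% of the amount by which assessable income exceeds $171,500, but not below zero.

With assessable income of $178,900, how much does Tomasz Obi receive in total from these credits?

$8,257

Commuter Credit: $178,900 meets or exceeds the $177,200 cutoff, so the credit is $0.
Apprenticeship Credit: $178,900 is at or below the $181,300 threshold, so the full $1,850 applies.
Working Family Credit: $178,900 is below the $219,500 cutoff, so the full $650 applies.
Heating Assistance Credit: 32% of the $7,400 excess over $171,500 is $2,368; credit = $8,125 − $2,368 = $5,757.
Total: $0 + $1,850 + $650 + $5,757 = $8,257.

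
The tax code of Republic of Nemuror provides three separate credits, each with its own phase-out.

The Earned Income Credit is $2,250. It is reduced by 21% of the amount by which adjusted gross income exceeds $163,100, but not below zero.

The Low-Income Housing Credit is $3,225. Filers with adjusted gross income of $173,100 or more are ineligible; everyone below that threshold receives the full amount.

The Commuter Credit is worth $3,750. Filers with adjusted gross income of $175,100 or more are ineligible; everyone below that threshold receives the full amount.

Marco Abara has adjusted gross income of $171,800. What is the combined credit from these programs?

$7,398

Earned Income Credit: 21% of the $8,700 excess over $163,100 is $1,827; credit = $2,250 − $1,827 = $423.
Low-Income Housing Credit: $171,800 is below the $173,100 cutoff, so the full $3,225 applies.
Commuter Credit: $171,800 is below the $175,100 cutoff, so the full $3,750 applies.
Total: $423 + $3,225 + $3,750 = $7,398.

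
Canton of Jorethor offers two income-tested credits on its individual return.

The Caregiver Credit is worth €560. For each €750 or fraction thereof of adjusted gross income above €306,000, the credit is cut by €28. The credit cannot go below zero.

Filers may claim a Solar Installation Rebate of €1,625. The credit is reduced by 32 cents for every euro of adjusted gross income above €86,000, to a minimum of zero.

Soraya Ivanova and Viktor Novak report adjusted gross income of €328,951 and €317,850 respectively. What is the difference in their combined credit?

€112

Soraya (€328,951): Caregiver Credit: income exceeds €306,000 by €22,951 → 31 increments × €28 = €868 ≥ base, so the credit is €0. Solar Installation Rebate: 32% of the €242,951 excess over €86,000 is €77,744.32 ≥ base, so the credit is €0. total €0 + €0 = €0
Viktor (€317,850): Caregiver Credit: income exceeds €306,000 by €11,850, which is 16 full-or-partial €750 increments; reduction = 16 × €28 = €448, leaving €112. Solar Installation Rebate: 32% of the €231,850 excess over €86,000 is €74,192 ≥ base, so the credit is €0. total €112 + €0 = €112
Difference: |€0 − €112| = €112.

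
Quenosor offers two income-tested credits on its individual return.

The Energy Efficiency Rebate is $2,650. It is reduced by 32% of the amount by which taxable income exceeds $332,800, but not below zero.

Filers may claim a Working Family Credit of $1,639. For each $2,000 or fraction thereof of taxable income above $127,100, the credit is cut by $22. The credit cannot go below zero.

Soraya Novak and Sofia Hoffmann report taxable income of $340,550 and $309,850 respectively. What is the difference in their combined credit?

Soraya ($340,550): Energy Efficiency Rebate: 32% of the $7,750 excess over $332,800 is $2,480; credit = $2,650 − $2,480 = $170. Working Family Credit: income exceeds $127,100 by $213,450 → 107 increments × $22 = $2,354 ≥ base, so the credit is $0. total $170 + $0 = $170
Sofia ($309,850): Energy Efficiency Rebate: $309,850 is at or below the $332,800 threshold, so the full $2,650 applies. Working Family Credit: income exceeds $127,100 by $182,750 → 92 increments × $22 = $2,024 ≥ base, so the credit is $0. total $2,650 + $0 = $2,650
Difference: |$170 − $2,650| = $2,480.

$2,480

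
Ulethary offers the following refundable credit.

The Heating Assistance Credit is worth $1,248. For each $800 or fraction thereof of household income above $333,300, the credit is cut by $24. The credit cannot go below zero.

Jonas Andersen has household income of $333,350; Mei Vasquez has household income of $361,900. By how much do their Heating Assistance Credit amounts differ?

Jonas ($333,350): Heating Assistance Credit: income exceeds $333,300 by $50, which is 1 full-or-partial $800 increment; reduction = 1 × $24 = $24, leaving $1,224.
Mei ($361,900): Heating Assistance Credit: income exceeds $333,300 by $28,600, which is 36 full-or-partial $800 increments; reduction = 36 × $24 = $864, leaving $384.
Difference: |$1,224 − $384| = $840.

$840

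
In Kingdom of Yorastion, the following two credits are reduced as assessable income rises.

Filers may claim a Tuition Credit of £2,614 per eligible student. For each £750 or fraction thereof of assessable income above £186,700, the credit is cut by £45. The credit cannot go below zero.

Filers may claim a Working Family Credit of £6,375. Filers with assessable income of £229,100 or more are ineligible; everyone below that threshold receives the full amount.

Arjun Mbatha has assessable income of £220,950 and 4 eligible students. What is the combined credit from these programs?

Tuition Credit: base = 4 × £2,614 = £10,456. income exceeds £186,700 by £34,250, which is 46 full-or-partial £750 increments; reduction = 46 × £45 = £2,070, leaving £8,386.
Working Family Credit: £220,950 is below the £229,100 cutoff, so the full £6,375 applies.
Total: £8,386 + £6,375 = £14,761.

£14,761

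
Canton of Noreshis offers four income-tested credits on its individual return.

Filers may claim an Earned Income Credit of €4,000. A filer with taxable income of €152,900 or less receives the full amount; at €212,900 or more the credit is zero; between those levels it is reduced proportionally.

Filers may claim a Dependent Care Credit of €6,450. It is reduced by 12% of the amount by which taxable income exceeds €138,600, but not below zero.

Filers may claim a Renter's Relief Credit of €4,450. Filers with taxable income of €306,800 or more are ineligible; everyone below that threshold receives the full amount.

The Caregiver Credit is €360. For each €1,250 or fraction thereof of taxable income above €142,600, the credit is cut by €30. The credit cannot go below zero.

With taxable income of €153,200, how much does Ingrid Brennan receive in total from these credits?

€13,218

Earned Income Credit: €153,200 is €300 into a €60,000 phase-out range, leaving 59,700/60,000 of the credit: €4,000 × 59,700/60,000 = €3,980.
Dependent Care Credit: 12% of the €14,600 excess over €138,600 is €1,752; credit = €6,450 − €1,752 = €4,698.
Renter's Relief Credit: €153,200 is below the €306,800 cutoff, so the full €4,450 applies.
Caregiver Credit: income exceeds €142,600 by €10,600, which is 9 full-or-partial €1,250 increments; reduction = 9 × €30 = €270, leaving €90.
Total: €3,980 + €4,698 + €4,450 + €90 = €13,218.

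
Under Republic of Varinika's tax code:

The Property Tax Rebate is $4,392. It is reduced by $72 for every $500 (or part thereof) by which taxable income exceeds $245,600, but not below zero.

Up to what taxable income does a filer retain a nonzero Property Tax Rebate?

After 60 increments the reduction is 60 × $72 = $4,320, leaving $72; one more increment wipes it out. Increment 60 ends at excess 60 × $500 = $30,000, so the highest qualifying income is $245,600 + $30,000 = $275,600.

$275,600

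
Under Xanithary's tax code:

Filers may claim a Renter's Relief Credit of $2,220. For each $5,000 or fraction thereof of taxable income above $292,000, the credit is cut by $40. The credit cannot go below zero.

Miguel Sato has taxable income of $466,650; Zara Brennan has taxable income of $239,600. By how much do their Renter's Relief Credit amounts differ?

$1,400

Miguel ($466,650): Renter's Relief Credit: income exceeds $292,000 by $174,650, which is 35 full-or-partial $5,000 increments; reduction = 35 × $40 = $1,400, leaving $820.
Zara ($239,600): Renter's Relief Credit: $239,600 is at or below the $292,000 threshold, so the full $2,220 applies.
Difference: |$820 − $2,220| = $1,400.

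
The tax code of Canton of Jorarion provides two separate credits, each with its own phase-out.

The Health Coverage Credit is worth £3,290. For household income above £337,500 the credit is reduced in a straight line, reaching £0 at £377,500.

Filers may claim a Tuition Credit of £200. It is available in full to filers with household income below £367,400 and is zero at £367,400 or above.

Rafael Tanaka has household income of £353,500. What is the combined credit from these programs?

£2,174

Health Coverage Credit: £353,500 is £16,000 into a £40,000 phase-out range, leaving 24,000/40,000 of the credit: £3,290 × 24,000/40,000 = £1,974.
Tuition Credit: £353,500 is below the £367,400 cutoff, so the full £200 applies.
Total: £1,974 + £200 = £2,174.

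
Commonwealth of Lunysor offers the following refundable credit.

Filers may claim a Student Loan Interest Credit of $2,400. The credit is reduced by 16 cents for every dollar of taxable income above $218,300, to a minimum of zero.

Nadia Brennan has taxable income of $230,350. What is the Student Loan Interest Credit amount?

Student Loan Interest Credit: 16% of the $12,050 excess over $218,300 is $1,928; credit = $2,400 − $1,928 = $472.

$472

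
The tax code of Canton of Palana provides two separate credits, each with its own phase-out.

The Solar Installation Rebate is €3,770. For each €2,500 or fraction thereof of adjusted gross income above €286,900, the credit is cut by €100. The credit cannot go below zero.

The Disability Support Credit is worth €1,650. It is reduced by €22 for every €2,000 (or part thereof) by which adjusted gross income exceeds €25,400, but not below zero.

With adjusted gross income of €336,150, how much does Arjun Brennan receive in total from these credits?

Solar Installation Rebate: income exceeds €286,900 by €49,250, which is 20 full-or-partial €2,500 increments; reduction = 20 × €100 = €2,000, leaving €1,770.
Disability Support Credit: income exceeds €25,400 by €310,750 → 156 increments × €22 = €3,432 ≥ base, so the credit is €0.
Total: €1,770 + €0 = €1,770.

€1,770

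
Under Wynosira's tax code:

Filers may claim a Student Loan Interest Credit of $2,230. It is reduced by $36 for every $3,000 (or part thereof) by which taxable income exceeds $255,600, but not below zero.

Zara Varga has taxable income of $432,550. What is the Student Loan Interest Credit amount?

Student Loan Interest Credit: income exceeds $255,600 by $176,950, which is 59 full-or-partial $3,000 increments; reduction = 59 × $36 = $2,124, leaving $106.

$106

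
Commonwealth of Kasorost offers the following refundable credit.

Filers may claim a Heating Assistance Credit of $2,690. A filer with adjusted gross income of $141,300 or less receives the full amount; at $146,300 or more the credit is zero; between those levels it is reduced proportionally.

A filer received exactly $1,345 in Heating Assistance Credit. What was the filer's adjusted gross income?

$1,345 is 1,345/2,690 of the full $2,690, so 1,345/2,690 of the $5,000 range has been used: income = $141,300 + $5,000 × 1,345/2,690 = $143,800.

$143,800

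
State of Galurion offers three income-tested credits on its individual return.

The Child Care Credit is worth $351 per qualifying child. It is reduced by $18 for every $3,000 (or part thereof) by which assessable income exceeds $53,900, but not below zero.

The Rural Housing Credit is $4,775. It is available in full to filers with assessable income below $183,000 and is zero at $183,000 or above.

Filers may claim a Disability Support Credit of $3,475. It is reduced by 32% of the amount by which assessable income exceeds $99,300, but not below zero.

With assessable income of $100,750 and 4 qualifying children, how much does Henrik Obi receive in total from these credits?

Child Care Credit: base = 4 × $351 = $1,404. income exceeds $53,900 by $46,850, which is 16 full-or-partial $3,000 increments; reduction = 16 × $18 = $288, leaving $1,116.
Rural Housing Credit: $100,750 is below the $183,000 cutoff, so the full $4,775 applies.
Disability Support Credit: 32% of the $1,450 excess over $99,300 is $464; credit = $3,475 − $464 = $3,011.
Total: $1,116 + $4,775 + $3,011 = $8,902.

$8,902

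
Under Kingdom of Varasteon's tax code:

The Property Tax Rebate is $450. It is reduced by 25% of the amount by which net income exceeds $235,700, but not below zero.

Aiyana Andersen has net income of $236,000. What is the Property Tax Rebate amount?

$375

Property Tax Rebate: 25% of the $300 excess over $235,700 is $75; credit = $450 − $75 = $375.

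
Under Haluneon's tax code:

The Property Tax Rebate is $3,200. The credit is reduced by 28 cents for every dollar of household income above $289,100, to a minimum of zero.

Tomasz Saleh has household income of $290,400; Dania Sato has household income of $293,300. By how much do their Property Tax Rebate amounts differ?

Tomasz ($290,400): Property Tax Rebate: 28% of the $1,300 excess over $289,100 is $364; credit = $3,200 − $364 = $2,836.
Dania ($293,300): Property Tax Rebate: 28% of the $4,200 excess over $289,100 is $1,176; credit = $3,200 − $1,176 = $2,024.
Difference: |$2,836 − $2,024| = $812.

$812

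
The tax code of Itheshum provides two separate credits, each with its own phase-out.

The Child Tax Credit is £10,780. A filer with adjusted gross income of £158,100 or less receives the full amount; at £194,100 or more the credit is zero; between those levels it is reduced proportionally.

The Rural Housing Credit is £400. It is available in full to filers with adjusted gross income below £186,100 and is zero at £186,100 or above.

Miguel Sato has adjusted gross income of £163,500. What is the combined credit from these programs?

£9,563

Child Tax Credit: £163,500 is £5,400 into a £36,000 phase-out range, leaving 30,600/36,000 of the credit: £10,780 × 30,600/36,000 = £9,163.
Rural Housing Credit: £163,500 is below the £186,100 cutoff, so the full £400 applies.
Total: £9,163 + £400 = £9,563.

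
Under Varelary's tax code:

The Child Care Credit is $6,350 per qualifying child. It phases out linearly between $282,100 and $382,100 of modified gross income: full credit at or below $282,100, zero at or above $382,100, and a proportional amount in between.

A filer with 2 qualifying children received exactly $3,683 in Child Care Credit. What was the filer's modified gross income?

$353,100

Full credit = 2 × $6,350 = $12,700.
$3,683 is 3,683/12,700 of the full $12,700, so 9,017/12,700 of the $100,000 range has been used: income = $282,100 + $100,000 × 9,017/12,700 = $353,100.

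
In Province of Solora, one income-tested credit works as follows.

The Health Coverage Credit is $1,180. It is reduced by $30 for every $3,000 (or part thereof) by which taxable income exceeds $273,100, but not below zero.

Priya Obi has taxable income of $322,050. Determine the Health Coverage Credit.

Health Coverage Credit: income exceeds $273,100 by $48,950, which is 17 full-or-partial $3,000 increments; reduction = 17 × $30 = $510, leaving $670.

$670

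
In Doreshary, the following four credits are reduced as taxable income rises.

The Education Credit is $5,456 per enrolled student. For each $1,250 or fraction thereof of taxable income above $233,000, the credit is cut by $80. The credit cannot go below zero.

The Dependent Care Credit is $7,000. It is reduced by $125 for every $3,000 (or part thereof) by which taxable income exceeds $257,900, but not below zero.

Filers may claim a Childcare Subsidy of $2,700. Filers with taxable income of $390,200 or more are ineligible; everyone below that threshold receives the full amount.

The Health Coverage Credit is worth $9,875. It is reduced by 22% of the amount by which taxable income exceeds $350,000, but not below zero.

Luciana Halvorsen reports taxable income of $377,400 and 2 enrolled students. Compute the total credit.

$10,179

Education Credit: base = 2 × $5,456 = $10,912. income exceeds $233,000 by $144,400, which is 116 full-or-partial $1,250 increments; reduction = 116 × $80 = $9,280, leaving $1,632.
Dependent Care Credit: income exceeds $257,900 by $119,500, which is 40 full-or-partial $3,000 increments; reduction = 40 × $125 = $5,000, leaving $2,000.
Childcare Subsidy: $377,400 is below the $390,200 cutoff, so the full $2,700 applies.
Health Coverage Credit: 22% of the $27,400 excess over $350,000 is $6,028; credit = $9,875 − $6,028 = $3,847.
Total: $1,632 + $2,000 + $2,700 + $3,847 = $10,179.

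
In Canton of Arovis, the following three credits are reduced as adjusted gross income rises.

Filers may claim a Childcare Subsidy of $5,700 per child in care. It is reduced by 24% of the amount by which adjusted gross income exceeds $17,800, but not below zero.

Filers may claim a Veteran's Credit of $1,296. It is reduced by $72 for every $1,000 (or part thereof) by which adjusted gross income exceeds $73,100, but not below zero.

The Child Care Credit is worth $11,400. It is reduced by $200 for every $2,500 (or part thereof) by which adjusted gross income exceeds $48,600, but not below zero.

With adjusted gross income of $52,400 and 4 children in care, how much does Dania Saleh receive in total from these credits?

Childcare Subsidy: base = 4 × $5,700 = $22,800. 24% of the $34,600 excess over $17,800 is $8,304; credit = $22,800 − $8,304 = $14,496.
Veteran's Credit: $52,400 is at or below the $73,100 threshold, so the full $1,296 applies.
Child Care Credit: income exceeds $48,600 by $3,800, which is 2 full-or-partial $2,500 increments; reduction = 2 × $200 = $400, leaving $11,000.
Total: $14,496 + $1,296 + $11,000 = $26,792.

$26,792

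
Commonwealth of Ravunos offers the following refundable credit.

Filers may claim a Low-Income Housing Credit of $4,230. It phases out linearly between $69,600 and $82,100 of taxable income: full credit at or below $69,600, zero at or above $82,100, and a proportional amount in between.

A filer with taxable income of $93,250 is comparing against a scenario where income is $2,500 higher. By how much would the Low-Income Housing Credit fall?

At $93,250 — $93,250 is at or above $82,100, so the credit is $0.
At $95,750 — $95,750 is at or above $82,100, so the credit is $0.
Lost: $0 − $0 = $0.

$0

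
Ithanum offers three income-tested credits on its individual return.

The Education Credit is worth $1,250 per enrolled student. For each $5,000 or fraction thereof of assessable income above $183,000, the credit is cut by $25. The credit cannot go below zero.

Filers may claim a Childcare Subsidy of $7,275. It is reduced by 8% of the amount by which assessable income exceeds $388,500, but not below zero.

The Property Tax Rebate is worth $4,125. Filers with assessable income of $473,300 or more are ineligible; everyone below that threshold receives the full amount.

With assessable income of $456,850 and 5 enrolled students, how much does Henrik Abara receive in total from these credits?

Education Credit: base = 5 × $1,250 = $6,250. income exceeds $183,000 by $273,850, which is 55 full-or-partial $5,000 increments; reduction = 55 × $25 = $1,375, leaving $4,875.
Childcare Subsidy: 8% of the $68,350 excess over $388,500 is $5,468; credit = $7,275 − $5,468 = $1,807.
Property Tax Rebate: $456,850 is below the $473,300 cutoff, so the full $4,125 applies.
Total: $4,875 + $1,807 + $4,125 = $10,807.

$10,807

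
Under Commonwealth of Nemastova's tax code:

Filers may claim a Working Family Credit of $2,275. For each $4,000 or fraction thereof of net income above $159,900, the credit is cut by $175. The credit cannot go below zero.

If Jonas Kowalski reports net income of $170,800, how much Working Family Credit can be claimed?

$1,750

Working Family Credit: income exceeds $159,900 by $10,900, which is 3 full-or-partial $4,000 increments; reduction = 3 × $175 = $525, leaving $1,750.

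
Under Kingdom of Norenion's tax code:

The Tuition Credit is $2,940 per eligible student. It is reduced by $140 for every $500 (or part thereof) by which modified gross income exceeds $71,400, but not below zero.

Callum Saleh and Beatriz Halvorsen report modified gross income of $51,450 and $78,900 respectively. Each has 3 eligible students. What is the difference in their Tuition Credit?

$2,100

Callum ($51,450): Tuition Credit: base = 3 × $2,940 = $8,820. $51,450 is at or below the $71,400 threshold, so the full $8,820 applies.
Beatriz ($78,900): Tuition Credit: base = 3 × $2,940 = $8,820. income exceeds $71,400 by $7,500, which is 15 full-or-partial $500 increments; reduction = 15 × $140 = $2,100, leaving $6,720.
Difference: |$8,820 − $6,720| = $2,100.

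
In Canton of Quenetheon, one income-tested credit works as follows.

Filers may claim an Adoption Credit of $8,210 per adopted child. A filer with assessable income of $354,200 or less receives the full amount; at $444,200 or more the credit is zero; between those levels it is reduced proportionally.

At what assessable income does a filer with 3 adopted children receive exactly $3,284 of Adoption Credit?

$432,200

Full credit = 3 × $8,210 = $24,630.
$3,284 is 3,284/24,630 of the full $24,630, so 21,346/24,630 of the $90,000 range has been used: income = $354,200 + $90,000 × 21,346/24,630 = $432,200.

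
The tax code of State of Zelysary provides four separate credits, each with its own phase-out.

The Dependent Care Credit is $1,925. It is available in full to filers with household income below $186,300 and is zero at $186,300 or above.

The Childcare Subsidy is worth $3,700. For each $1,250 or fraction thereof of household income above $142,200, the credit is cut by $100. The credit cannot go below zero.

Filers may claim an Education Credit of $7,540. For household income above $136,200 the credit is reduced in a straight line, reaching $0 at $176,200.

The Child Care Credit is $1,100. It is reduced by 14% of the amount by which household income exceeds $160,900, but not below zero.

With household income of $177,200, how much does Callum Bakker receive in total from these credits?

$2,825

Dependent Care Credit: $177,200 is below the $186,300 cutoff, so the full $1,925 applies.
Childcare Subsidy: income exceeds $142,200 by $35,000, which is 28 full-or-partial $1,250 increments; reduction = 28 × $100 = $2,800, leaving $900.
Education Credit: $177,200 is at or above $176,200, so the credit is $0.
Child Care Credit: 14% of the $16,300 excess over $160,900 is $2,282 ≥ base, so the credit is $0.
Total: $1,925 + $900 + $0 + $0 = $2,825.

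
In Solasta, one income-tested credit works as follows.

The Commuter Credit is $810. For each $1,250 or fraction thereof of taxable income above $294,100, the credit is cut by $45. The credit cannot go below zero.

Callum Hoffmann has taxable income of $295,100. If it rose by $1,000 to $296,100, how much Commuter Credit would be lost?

$45

At $295,100 — income exceeds $294,100 by $1,000, which is 1 full-or-partial $1,250 increment; reduction = 1 × $45 = $45, leaving $765.
At $296,100 — income exceeds $294,100 by $2,000, which is 2 full-or-partial $1,250 increments; reduction = 2 × $45 = $90, leaving $720.
Lost: $765 − $720 = $45.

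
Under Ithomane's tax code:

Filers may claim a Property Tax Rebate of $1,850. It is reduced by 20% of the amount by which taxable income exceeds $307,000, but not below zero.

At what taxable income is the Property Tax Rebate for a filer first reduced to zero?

$316,250

The credit falls by 20% of each dollar above $307,000, so it reaches zero when the excess is $1,850 / 20% = $9,250: income = $307,000 + $9,250 = $316,250.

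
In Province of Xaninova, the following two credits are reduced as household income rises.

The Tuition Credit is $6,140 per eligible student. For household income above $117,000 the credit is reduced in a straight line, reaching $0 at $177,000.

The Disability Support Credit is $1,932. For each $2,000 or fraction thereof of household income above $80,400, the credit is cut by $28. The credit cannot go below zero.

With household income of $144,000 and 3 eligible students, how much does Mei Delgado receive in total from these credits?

$11,167

Tuition Credit: base = 3 × $6,140 = $18,420. $144,000 is $27,000 into a $60,000 phase-out range, leaving 33,000/60,000 of the credit: $18,420 × 33,000/60,000 = $10,131.
Disability Support Credit: income exceeds $80,400 by $63,600, which is 32 full-or-partial $2,000 increments; reduction = 32 × $28 = $896, leaving $1,036.
Total: $10,131 + $1,036 = $11,167.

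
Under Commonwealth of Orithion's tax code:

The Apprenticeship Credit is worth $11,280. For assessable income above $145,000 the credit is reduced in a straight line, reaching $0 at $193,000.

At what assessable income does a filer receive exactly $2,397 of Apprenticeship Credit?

$182,800

$2,397 is 2,397/11,280 of the full $11,280, so 8,883/11,280 of the $48,000 range has been used: income = $145,000 + $48,000 × 8,883/11,280 = $182,800.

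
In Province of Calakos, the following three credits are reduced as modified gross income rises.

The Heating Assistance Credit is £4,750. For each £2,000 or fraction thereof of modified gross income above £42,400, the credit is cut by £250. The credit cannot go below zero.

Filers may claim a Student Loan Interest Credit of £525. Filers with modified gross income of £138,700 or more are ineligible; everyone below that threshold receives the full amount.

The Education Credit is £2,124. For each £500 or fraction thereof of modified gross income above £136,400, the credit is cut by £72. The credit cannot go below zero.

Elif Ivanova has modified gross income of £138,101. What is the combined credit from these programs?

Heating Assistance Credit: income exceeds £42,400 by £95,701 → 48 increments × £250 = £12,000 ≥ base, so the credit is £0.
Student Loan Interest Credit: £138,101 is below the £138,700 cutoff, so the full £525 applies.
Education Credit: income exceeds £136,400 by £1,701, which is 4 full-or-partial £500 increments; reduction = 4 × £72 = £288, leaving £1,836.
Total: £0 + £525 + £1,836 = £2,361.

£2,361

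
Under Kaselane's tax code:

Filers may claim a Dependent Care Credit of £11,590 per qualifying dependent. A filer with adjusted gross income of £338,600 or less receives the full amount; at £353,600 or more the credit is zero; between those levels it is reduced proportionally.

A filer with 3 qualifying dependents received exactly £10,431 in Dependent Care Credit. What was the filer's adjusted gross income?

£349,100

Full credit = 3 × £11,590 = £34,770.
£10,431 is 10,431/34,770 of the full £34,770, so 24,339/34,770 of the £15,000 range has been used: income = £338,600 + £15,000 × 24,339/34,770 = £349,100.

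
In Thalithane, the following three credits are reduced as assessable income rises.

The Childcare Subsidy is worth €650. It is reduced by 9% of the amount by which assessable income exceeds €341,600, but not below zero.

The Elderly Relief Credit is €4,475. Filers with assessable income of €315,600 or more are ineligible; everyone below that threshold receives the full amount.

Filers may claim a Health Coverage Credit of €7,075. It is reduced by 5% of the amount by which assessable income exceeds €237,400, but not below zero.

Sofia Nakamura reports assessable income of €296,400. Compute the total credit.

Childcare Subsidy: €296,400 is at or below the €341,600 threshold, so the full €650 applies.
Elderly Relief Credit: €296,400 is below the €315,600 cutoff, so the full €4,475 applies.
Health Coverage Credit: 5% of the €59,000 excess over €237,400 is €2,950; credit = €7,075 − €2,950 = €4,125.
Total: €650 + €4,475 + €4,125 = €9,250.

€9,250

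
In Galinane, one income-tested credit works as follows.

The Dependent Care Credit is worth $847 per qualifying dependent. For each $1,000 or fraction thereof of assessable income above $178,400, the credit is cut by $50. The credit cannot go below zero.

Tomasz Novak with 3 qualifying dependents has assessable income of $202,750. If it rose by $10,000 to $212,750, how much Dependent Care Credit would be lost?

$500

At $202,750 — base = 3 × $847 = $2,541. income exceeds $178,400 by $24,350, which is 25 full-or-partial $1,000 increments; reduction = 25 × $50 = $1,250, leaving $1,291.
At $212,750 — base = 3 × $847 = $2,541. income exceeds $178,400 by $34,350, which is 35 full-or-partial $1,000 increments; reduction = 35 × $50 = $1,750, leaving $791.
Lost: $1,291 − $791 = $500.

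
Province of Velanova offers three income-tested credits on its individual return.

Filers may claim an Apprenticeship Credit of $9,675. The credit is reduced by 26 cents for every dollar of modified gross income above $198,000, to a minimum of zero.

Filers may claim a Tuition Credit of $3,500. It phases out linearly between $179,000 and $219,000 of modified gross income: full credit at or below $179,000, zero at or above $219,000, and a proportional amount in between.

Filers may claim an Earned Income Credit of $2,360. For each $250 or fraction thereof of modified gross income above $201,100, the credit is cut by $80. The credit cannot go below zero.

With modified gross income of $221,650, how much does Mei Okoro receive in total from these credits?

$3,526

Apprenticeship Credit: 26% of the $23,650 excess over $198,000 is $6,149; credit = $9,675 − $6,149 = $3,526.
Tuition Credit: $221,650 is at or above $219,000, so the credit is $0.
Earned Income Credit: income exceeds $201,100 by $20,550 → 83 increments × $80 = $6,640 ≥ base, so the credit is $0.
Total: $3,526 + $0 + $0 = $3,526.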